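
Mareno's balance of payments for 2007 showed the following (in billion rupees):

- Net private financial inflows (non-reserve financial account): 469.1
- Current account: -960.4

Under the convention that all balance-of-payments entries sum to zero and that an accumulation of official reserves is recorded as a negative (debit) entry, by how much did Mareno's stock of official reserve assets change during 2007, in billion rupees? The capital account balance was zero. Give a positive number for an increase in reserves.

-491.3

Official reserve transactions balance = -((-960.4) + 469.1) = 491.3
An accumulation of reserves is recorded as a debit (negative entry), so the change in the stock of reserves is the negative of that balance.
Change in official reserves = -(491.3) = -491.3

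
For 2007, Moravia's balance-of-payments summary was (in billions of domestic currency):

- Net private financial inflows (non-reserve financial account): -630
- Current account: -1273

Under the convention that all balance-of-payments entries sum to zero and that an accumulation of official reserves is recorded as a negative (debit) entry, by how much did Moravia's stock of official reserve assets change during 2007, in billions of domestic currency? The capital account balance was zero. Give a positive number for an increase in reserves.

-1903

Official reserve transactions balance = -((-1273) + (-630)) = 1903
An accumulation of reserves is recorded as a debit (negative entry), so the change in the stock of reserves is the negative of that balance.
Change in official reserves = -(1903) = -1903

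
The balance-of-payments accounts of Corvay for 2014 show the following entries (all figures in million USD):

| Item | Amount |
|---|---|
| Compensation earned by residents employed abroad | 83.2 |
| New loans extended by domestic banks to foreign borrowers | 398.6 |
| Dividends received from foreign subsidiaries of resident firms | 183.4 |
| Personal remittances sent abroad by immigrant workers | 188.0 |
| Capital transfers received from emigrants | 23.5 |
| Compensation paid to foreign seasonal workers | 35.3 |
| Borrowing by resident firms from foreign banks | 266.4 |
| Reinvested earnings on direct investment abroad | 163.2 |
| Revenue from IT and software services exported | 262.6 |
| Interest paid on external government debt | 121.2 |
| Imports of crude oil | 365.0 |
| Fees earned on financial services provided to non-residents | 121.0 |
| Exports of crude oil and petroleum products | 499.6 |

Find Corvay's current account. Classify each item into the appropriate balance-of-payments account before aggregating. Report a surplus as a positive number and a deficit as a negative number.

Goods: 499.6 - 365.0 = 134.6
Services: 121.0 + 262.6 = 383.6
Primary income: 83.2 + 183.4 + 163.2 - 121.2 - 35.3 = 273.3
Secondary income: -188.0
Current account = 134.6 + 383.6 + 273.3 + (-188.0) = 603.5
(Excluded from the current account — financial account: new loans extended by domestic banks to foreign borrowers 398.6, borrowing by resident firms from foreign banks 266.4; capital account: capital transfers received from emigrants 23.5.)

603.5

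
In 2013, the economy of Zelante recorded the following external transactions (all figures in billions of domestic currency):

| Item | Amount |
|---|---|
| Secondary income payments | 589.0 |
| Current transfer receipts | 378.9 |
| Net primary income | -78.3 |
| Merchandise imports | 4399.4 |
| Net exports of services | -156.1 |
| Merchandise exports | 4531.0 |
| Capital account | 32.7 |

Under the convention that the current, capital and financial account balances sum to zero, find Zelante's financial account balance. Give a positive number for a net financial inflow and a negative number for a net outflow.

280.2

Goods balance = 4531.0 - 4399.4 = 131.6
Services balance = -156.1
Trade balance (goods + services) = 131.6 + (-156.1) = -24.5
Net primary income = -78.3
Net secondary income = 378.9 - 589.0 = -210.1
Current account = -24.5 + (-78.3) + (-210.1) = -312.9
Financial account = -(-312.9 + 32.7) = 280.2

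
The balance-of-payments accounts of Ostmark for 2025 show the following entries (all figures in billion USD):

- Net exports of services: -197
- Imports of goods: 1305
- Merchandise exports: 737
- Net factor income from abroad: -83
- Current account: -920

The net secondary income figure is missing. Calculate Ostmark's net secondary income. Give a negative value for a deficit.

Current account = goods balance + services balance + net primary income + net secondary income
Sum of the known components = -848
Net secondary income = CA - (known components) = -920 - (-848) = -72

-72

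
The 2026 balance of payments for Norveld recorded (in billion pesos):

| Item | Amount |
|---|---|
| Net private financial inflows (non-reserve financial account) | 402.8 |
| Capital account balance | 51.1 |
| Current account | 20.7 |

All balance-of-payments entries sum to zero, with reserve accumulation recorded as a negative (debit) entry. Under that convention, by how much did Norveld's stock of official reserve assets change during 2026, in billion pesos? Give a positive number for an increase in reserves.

Official reserve transactions balance = -(20.7 + 51.1 + 402.8) = -474.6
An accumulation of reserves is recorded as a debit (negative entry), so the change in the stock of reserves is the negative of that balance.
Change in official reserves = -(-474.6) = 474.6

474.6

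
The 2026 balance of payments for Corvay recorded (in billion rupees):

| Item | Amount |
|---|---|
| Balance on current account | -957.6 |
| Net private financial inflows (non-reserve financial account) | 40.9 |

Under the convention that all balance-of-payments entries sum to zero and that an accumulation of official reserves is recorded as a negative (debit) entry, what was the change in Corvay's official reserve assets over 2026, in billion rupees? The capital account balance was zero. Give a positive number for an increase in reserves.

Official reserve transactions balance = -((-957.6) + 40.9) = 916.7
An accumulation of reserves is recorded as a debit (negative entry), so the change in the stock of reserves is the negative of that balance.
Change in official reserves = -(916.7) = -916.7

-916.7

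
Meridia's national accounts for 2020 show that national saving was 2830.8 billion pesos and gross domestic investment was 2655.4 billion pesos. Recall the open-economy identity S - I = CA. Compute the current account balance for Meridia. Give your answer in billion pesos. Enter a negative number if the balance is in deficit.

175.4

S - I = CA (net lending to the rest of the world).
CA = S - I = 2830.8 - 2655.4 = 175.4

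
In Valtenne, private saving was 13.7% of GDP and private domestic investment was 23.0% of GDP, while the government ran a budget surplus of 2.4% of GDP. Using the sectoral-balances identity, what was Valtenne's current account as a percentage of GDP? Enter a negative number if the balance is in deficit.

-6.9

By the sectoral-balances identity, CA = (S_private - I) + (T - G).
Private balance = 13.7 - 23.0 = -9.3
Government balance (T - G) = 2.4
CA = -9.3 + 2.4 = -6.9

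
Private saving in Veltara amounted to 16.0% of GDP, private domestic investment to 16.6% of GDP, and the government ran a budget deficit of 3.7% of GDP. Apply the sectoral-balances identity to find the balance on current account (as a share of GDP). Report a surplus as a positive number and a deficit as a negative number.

-4.3

By the sectoral-balances identity, CA = (S_private - I) + (T - G).
Private balance = 16.0 - 16.6 = -0.6
Government balance (T - G) = -3.7
CA = -0.6 + (-3.7) = -4.3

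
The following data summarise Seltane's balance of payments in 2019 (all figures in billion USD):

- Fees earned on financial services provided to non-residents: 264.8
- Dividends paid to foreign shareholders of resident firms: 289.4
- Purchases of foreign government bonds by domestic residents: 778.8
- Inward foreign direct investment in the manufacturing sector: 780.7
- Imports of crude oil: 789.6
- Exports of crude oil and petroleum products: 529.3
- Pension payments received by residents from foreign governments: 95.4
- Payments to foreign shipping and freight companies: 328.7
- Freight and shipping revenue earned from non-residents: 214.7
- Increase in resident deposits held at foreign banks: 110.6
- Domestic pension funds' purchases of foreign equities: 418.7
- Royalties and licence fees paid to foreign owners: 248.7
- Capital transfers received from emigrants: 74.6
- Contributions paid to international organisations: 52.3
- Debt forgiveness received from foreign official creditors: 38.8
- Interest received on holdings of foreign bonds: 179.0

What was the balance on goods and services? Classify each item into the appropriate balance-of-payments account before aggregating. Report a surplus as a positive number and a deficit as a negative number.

Goods: -789.6 + 529.3 = -260.3
Services: 264.8 + 214.7 - 328.7 - 248.7 = -97.9
Trade balance = -260.3 + (-97.9) = -358.2
(Excluded from the trade balance — primary income: dividends paid to foreign shareholders of resident firms 289.4, interest received on holdings of foreign bonds 179.0; financial account: purchases of foreign government bonds by domestic residents 778.8, inward foreign direct investment in the manufacturing sector 780.7, increase in resident deposits held at foreign banks 110.6, domestic pension funds' purchases of foreign equities 418.7; secondary income: pension payments received by residents from foreign governments 95.4, contributions paid to international organisations 52.3; capital account: capital transfers received from emigrants 74.6, debt forgiveness received from foreign official creditors 38.8.)

-358.2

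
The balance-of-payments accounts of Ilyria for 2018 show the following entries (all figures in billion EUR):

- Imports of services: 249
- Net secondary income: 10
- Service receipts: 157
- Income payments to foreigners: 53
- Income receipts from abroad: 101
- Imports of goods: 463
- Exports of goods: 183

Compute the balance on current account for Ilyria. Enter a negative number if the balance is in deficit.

-314

Goods balance = 183 - 463 = -280
Services balance = 157 - 249 = -92
Trade balance (goods + services) = -280 + (-92) = -372
Net primary income = 101 - 53 = 48
Net secondary income = 10
Current account = -372 + 48 + 10 = -314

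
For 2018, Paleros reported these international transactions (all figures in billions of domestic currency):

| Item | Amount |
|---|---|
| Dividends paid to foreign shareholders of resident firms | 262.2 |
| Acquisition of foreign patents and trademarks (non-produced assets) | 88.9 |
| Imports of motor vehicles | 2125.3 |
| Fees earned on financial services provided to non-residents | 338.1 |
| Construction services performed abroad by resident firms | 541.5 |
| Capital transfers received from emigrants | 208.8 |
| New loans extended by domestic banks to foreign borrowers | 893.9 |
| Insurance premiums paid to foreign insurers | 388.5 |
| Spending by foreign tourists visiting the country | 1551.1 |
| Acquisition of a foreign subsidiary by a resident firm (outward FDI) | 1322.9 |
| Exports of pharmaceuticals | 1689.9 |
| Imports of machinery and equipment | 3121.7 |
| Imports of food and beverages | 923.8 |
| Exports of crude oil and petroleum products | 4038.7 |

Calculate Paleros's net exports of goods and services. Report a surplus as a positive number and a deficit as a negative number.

Goods: 4038.7 - 923.8 - 2125.3 + 1689.9 - 3121.7 = -442.2
Services: 338.1 + 1551.1 + 541.5 - 388.5 = 2042.2
Trade balance = -442.2 + 2042.2 = 1600.0
(Excluded from the trade balance — primary income: dividends paid to foreign shareholders of resident firms 262.2; capital account: acquisition of foreign patents and trademarks (non-produced assets) 88.9, capital transfers received from emigrants 208.8; financial account: new loans extended by domestic banks to foreign borrowers 893.9, acquisition of a foreign subsidiary by a resident firm (outward FDI) 1322.9.)

1600.0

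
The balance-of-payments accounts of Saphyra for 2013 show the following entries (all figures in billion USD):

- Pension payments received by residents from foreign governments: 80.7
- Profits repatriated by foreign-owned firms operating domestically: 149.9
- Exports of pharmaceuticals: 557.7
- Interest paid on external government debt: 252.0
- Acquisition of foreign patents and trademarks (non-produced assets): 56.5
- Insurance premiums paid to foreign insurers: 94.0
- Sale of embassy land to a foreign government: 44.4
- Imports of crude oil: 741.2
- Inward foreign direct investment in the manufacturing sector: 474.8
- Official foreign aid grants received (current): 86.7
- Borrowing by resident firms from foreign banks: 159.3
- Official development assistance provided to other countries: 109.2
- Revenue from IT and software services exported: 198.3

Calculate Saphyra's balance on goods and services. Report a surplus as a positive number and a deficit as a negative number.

Goods: -741.2 + 557.7 = -183.5
Services: -94.0 + 198.3 = 104.3
Trade balance = -183.5 + 104.3 = -79.2
(Excluded from the trade balance — secondary income: pension payments received by residents from foreign governments 80.7, official foreign aid grants received (current) 86.7, official development assistance provided to other countries 109.2; primary income: profits repatriated by foreign-owned firms operating domestically 149.9, interest paid on external government debt 252.0; capital account: acquisition of foreign patents and trademarks (non-produced assets) 56.5, sale of embassy land to a foreign government 44.4; financial account: inward foreign direct investment in the manufacturing sector 474.8, borrowing by resident firms from foreign banks 159.3.)

-79.2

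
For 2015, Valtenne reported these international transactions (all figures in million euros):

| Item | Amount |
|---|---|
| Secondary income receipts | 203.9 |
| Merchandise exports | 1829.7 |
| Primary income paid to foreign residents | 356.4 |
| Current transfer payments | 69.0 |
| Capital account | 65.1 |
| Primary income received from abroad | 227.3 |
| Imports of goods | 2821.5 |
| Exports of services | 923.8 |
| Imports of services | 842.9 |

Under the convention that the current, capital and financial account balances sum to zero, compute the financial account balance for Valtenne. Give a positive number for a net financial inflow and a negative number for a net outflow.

Goods balance = 1829.7 - 2821.5 = -991.8
Services balance = 923.8 - 842.9 = 80.9
Trade balance (goods + services) = -991.8 + 80.9 = -910.9
Net primary income = 227.3 - 356.4 = -129.1
Net secondary income = 203.9 - 69.0 = 134.9
Current account = -910.9 + (-129.1) + 134.9 = -905.1
Financial account = -(-905.1 + 65.1) = 840.0

840.0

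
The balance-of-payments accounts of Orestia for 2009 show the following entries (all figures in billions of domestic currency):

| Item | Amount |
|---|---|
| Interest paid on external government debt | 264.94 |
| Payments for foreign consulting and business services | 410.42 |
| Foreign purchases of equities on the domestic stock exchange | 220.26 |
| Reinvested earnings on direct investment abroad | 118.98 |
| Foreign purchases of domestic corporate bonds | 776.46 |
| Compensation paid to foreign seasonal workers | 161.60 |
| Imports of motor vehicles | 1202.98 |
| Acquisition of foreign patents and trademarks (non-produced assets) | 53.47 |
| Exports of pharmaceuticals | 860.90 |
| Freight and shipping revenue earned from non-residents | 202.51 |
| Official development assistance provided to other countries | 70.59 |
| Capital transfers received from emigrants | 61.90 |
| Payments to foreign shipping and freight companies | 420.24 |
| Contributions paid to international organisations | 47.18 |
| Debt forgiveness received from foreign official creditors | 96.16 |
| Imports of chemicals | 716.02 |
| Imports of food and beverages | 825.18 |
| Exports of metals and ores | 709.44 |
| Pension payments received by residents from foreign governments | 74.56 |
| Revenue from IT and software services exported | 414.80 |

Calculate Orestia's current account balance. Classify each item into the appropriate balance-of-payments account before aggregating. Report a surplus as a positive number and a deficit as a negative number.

Goods: -716.02 + 709.44 - 825.18 + 860.90 - 1202.98 = -1173.84
Services: 202.51 - 410.42 - 420.24 + 414.80 = -213.35
Primary income: 118.98 - 161.60 - 264.94 = -307.56
Secondary income: -47.18 + 74.56 - 70.59 = -43.21
Current account = (-1173.84) + (-213.35) + (-307.56) + (-43.21) = -1737.96
(Excluded from the current account — financial account: foreign purchases of equities on the domestic stock exchange 220.26, foreign purchases of domestic corporate bonds 776.46; capital account: acquisition of foreign patents and trademarks (non-produced assets) 53.47, capital transfers received from emigrants 61.90, debt forgiveness received from foreign official creditors 96.16.)

-1737.96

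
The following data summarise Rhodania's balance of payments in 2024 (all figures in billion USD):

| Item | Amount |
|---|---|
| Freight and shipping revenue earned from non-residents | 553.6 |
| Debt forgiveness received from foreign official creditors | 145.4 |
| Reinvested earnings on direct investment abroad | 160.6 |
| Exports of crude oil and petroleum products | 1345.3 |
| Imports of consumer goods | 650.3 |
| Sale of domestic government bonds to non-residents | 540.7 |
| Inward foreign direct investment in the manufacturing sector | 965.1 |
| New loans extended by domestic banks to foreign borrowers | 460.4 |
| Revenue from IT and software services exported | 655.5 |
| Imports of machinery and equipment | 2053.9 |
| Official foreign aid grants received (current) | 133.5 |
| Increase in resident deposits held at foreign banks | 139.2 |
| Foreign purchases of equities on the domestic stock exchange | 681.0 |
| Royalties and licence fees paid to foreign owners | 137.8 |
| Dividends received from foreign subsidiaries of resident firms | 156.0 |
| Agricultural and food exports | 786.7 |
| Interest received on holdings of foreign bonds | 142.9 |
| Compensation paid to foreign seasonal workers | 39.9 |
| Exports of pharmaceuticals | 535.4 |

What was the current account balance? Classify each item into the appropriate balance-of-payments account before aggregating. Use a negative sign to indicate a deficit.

1587.6

Goods: -650.3 - 2053.9 + 1345.3 + 535.4 + 786.7 = -36.8
Services: 655.5 + 553.6 - 137.8 = 1071.3
Primary income: 160.6 - 39.9 + 156.0 + 142.9 = 419.6
Secondary income: 133.5
Current account = (-36.8) + 1071.3 + 419.6 + 133.5 = 1587.6
(Excluded from the current account — capital account: debt forgiveness received from foreign official creditors 145.4; financial account: sale of domestic government bonds to non-residents 540.7, inward foreign direct investment in the manufacturing sector 965.1, new loans extended by domestic banks to foreign borrowers 460.4, increase in resident deposits held at foreign banks 139.2, foreign purchases of equities on the domestic stock exchange 681.0.)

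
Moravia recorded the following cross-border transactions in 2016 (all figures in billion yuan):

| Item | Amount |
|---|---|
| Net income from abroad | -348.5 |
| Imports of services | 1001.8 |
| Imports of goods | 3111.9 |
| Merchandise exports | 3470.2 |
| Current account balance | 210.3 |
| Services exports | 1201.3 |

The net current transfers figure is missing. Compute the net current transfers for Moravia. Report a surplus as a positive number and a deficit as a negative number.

Current account = goods balance + services balance + net primary income + net secondary income
Sum of the known components = 209.3
Net current transfers = CA - (known components) = 210.3 - 209.3 = 1.0

1.0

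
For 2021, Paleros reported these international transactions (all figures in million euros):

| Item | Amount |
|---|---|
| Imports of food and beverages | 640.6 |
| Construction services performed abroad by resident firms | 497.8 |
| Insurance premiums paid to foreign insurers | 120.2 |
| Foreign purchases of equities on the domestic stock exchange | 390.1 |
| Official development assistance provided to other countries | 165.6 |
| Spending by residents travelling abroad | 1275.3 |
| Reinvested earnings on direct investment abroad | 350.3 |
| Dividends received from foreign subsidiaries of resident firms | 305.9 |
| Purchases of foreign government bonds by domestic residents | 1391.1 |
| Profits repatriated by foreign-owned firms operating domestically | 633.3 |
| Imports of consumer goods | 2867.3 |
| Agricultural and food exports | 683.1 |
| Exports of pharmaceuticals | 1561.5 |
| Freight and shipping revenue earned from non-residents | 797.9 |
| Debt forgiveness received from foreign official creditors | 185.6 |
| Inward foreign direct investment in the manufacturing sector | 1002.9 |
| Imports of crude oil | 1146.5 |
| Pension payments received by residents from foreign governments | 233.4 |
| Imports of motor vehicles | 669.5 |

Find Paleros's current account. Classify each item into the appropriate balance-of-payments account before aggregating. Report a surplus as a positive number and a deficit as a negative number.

-3088.4

Goods: 1561.5 + 683.1 - 1146.5 - 640.6 - 2867.3 - 669.5 = -3079.3
Services: -120.2 + 797.9 + 497.8 - 1275.3 = -99.8
Primary income: 350.3 + 305.9 - 633.3 = 22.9
Secondary income: -165.6 + 233.4 = 67.8
Current account = (-3079.3) + (-99.8) + 22.9 + 67.8 = -3088.4
(Excluded from the current account — financial account: foreign purchases of equities on the domestic stock exchange 390.1, purchases of foreign government bonds by domestic residents 1391.1, inward foreign direct investment in the manufacturing sector 1002.9; capital account: debt forgiveness received from foreign official creditors 185.6.)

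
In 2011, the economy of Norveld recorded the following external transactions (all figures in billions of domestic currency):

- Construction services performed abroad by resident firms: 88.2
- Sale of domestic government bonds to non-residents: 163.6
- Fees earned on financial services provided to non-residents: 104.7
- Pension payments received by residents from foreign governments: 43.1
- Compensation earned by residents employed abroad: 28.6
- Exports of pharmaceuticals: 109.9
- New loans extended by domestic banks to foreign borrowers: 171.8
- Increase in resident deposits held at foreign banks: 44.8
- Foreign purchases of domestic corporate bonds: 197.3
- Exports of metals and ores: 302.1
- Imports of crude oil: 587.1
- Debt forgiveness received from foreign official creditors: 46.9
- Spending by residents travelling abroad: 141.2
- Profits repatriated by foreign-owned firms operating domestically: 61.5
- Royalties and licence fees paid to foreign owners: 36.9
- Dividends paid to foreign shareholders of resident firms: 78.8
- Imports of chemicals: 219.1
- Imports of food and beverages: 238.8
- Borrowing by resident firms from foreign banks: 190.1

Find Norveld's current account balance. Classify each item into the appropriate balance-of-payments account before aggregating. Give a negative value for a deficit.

Goods: -587.1 - 238.8 - 219.1 + 302.1 + 109.9 = -633.0
Services: 88.2 - 36.9 - 141.2 + 104.7 = 14.8
Primary income: -78.8 - 61.5 + 28.6 = -111.7
Secondary income: 43.1
Current account = (-633.0) + 14.8 + (-111.7) + 43.1 = -686.8
(Excluded from the current account — financial account: sale of domestic government bonds to non-residents 163.6, new loans extended by domestic banks to foreign borrowers 171.8, increase in resident deposits held at foreign banks 44.8, foreign purchases of domestic corporate bonds 197.3, borrowing by resident firms from foreign banks 190.1; capital account: debt forgiveness received from foreign official creditors 46.9.)

-686.8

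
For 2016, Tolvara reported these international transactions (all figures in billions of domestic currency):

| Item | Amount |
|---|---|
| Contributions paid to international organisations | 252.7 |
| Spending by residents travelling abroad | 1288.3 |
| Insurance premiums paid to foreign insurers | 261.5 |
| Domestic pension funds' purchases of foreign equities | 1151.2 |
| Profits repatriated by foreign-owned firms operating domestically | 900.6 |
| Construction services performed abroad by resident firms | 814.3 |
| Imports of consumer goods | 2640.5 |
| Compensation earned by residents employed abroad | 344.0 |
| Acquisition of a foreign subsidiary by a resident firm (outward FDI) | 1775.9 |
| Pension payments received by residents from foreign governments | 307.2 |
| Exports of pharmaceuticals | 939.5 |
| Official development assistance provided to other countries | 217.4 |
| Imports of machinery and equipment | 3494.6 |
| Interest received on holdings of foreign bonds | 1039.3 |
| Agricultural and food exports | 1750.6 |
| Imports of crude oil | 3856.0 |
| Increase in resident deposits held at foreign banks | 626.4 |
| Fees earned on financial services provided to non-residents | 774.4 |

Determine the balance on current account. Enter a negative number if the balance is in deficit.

Goods: 939.5 + 1750.6 - 3494.6 - 3856.0 - 2640.5 = -7301.0
Services: 814.3 - 261.5 - 1288.3 + 774.4 = 38.9
Primary income: 344.0 + 1039.3 - 900.6 = 482.7
Secondary income: -217.4 + 307.2 - 252.7 = -162.9
Current account = (-7301.0) + 38.9 + 482.7 + (-162.9) = -6942.3
(Excluded from the current account — financial account: domestic pension funds' purchases of foreign equities 1151.2, acquisition of a foreign subsidiary by a resident firm (outward FDI) 1775.9, increase in resident deposits held at foreign banks 626.4.)

-6942.3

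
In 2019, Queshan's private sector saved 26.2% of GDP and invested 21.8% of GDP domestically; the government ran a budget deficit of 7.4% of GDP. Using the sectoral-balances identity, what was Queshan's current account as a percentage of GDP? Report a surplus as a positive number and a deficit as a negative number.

By the sectoral-balances identity, CA = (S_private - I) + (T - G).
Private balance = 26.2 - 21.8 = 4.4
Government balance (T - G) = -7.4
CA = 4.4 + (-7.4) = -3.0

-3.0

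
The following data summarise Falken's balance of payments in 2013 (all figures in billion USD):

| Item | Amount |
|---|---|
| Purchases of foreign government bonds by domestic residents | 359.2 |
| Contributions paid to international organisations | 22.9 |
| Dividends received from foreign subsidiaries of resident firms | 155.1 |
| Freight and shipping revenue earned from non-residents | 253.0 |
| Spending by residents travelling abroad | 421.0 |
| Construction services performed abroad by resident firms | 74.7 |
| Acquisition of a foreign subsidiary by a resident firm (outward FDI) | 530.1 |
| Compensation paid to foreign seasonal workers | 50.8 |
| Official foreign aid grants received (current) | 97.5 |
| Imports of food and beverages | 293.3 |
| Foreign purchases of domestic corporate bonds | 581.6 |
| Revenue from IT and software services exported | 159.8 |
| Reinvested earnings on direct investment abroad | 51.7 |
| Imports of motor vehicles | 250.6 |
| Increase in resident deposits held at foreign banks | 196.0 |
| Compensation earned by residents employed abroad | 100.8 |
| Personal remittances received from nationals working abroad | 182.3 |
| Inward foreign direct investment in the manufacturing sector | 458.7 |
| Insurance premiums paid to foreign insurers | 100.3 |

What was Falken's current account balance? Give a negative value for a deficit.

-64.0

Goods: -293.3 - 250.6 = -543.9
Services: -100.3 + 159.8 + 253.0 - 421.0 + 74.7 = -33.8
Primary income: 100.8 + 155.1 + 51.7 - 50.8 = 256.8
Secondary income: 97.5 + 182.3 - 22.9 = 256.9
Current account = (-543.9) + (-33.8) + 256.8 + 256.9 = -64.0
(Excluded from the current account — financial account: purchases of foreign government bonds by domestic residents 359.2, acquisition of a foreign subsidiary by a resident firm (outward FDI) 530.1, foreign purchases of domestic corporate bonds 581.6, increase in resident deposits held at foreign banks 196.0, inward foreign direct investment in the manufacturing sector 458.7.)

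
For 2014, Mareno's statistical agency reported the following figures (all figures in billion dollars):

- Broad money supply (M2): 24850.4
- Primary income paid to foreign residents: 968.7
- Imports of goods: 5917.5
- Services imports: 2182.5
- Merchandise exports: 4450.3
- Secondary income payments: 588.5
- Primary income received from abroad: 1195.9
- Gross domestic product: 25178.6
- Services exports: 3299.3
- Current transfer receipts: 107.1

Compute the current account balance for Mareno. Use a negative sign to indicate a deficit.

Goods balance = 4450.3 - 5917.5 = -1467.2
Services balance = 3299.3 - 2182.5 = 1116.8
Trade balance (goods + services) = -1467.2 + 1116.8 = -350.4
Net primary income = 1195.9 - 968.7 = 227.2
Net secondary income = 107.1 - 588.5 = -481.4
Current account = -350.4 + 227.2 + (-481.4) = -604.6

-604.6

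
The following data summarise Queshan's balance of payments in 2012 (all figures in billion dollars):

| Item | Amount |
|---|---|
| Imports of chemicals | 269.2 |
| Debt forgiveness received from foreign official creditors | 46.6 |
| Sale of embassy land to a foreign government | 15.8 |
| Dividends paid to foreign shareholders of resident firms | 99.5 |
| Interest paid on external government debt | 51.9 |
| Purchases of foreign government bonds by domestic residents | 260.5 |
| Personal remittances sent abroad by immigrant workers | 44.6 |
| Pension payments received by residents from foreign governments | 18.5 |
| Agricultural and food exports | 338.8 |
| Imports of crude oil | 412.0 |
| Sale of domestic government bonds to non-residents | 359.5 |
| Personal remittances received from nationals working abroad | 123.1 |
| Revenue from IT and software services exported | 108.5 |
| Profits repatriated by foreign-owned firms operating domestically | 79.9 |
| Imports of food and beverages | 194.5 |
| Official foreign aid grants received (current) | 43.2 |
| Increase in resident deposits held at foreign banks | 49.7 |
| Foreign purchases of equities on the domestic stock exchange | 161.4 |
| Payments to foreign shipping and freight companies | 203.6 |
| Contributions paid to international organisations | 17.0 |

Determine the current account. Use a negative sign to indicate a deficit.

Goods: -194.5 - 412.0 - 269.2 + 338.8 = -536.9
Services: -203.6 + 108.5 = -95.1
Primary income: -79.9 - 99.5 - 51.9 = -231.3
Secondary income: -44.6 + 18.5 + 123.1 + 43.2 - 17.0 = 123.2
Current account = (-536.9) + (-95.1) + (-231.3) + 123.2 = -740.1
(Excluded from the current account — capital account: debt forgiveness received from foreign official creditors 46.6, sale of embassy land to a foreign government 15.8; financial account: purchases of foreign government bonds by domestic residents 260.5, sale of domestic government bonds to non-residents 359.5, increase in resident deposits held at foreign banks 49.7, foreign purchases of equities on the domestic stock exchange 161.4.)

-740.1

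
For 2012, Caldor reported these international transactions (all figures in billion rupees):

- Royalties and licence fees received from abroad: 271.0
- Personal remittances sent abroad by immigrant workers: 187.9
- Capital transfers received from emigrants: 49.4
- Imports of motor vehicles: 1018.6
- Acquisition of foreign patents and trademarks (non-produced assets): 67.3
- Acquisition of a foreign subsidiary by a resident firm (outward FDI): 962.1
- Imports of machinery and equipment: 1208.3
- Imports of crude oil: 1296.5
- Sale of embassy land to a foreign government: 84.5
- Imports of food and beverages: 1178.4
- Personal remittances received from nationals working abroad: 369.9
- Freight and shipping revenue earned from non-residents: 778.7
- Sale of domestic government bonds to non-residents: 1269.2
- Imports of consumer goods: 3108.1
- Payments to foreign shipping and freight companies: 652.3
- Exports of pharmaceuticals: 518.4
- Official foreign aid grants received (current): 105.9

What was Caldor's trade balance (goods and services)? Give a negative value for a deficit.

-6894.1

Goods: 518.4 - 1178.4 - 1208.3 - 1296.5 - 1018.6 - 3108.1 = -7291.5
Services: -652.3 + 271.0 + 778.7 = 397.4
Trade balance = -7291.5 + 397.4 = -6894.1
(Excluded from the trade balance — secondary income: personal remittances sent abroad by immigrant workers 187.9, personal remittances received from nationals working abroad 369.9, official foreign aid grants received (current) 105.9; capital account: capital transfers received from emigrants 49.4, acquisition of foreign patents and trademarks (non-produced assets) 67.3, sale of embassy land to a foreign government 84.5; financial account: acquisition of a foreign subsidiary by a resident firm (outward FDI) 962.1, sale of domestic government bonds to non-residents 1269.2.)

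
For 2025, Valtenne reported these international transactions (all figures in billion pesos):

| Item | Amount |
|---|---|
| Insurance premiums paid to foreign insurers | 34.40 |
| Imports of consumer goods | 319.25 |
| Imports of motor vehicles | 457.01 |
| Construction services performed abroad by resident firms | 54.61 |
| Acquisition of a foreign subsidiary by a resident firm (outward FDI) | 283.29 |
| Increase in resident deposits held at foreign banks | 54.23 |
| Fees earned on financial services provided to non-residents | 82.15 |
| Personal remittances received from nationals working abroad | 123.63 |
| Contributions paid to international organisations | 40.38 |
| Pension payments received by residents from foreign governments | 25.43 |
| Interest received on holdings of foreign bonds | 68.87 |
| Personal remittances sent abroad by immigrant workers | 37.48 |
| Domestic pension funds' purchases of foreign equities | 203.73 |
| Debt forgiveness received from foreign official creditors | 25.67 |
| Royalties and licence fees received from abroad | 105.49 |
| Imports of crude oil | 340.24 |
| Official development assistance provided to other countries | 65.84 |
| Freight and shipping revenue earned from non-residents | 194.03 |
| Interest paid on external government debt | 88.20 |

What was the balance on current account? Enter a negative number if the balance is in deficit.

Goods: -340.24 - 319.25 - 457.01 = -1116.50
Services: 105.49 + 54.61 + 82.15 + 194.03 - 34.40 = 401.88
Primary income: -88.20 + 68.87 = -19.33
Secondary income: -37.48 - 40.38 - 65.84 + 25.43 + 123.63 = 5.36
Current account = (-1116.50) + 401.88 + (-19.33) + 5.36 = -728.59
(Excluded from the current account — financial account: acquisition of a foreign subsidiary by a resident firm (outward FDI) 283.29, increase in resident deposits held at foreign banks 54.23, domestic pension funds' purchases of foreign equities 203.73; capital account: debt forgiveness received from foreign official creditors 25.67.)

-728.59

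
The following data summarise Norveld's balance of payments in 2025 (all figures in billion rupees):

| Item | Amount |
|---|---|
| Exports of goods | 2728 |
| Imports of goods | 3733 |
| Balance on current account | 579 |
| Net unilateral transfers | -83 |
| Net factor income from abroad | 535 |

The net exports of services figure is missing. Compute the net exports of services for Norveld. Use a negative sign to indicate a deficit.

Current account = goods balance + services balance + net primary income + net secondary income
Sum of the known components = -553
Net exports of services = CA - (known components) = 579 - (-553) = 1132

1132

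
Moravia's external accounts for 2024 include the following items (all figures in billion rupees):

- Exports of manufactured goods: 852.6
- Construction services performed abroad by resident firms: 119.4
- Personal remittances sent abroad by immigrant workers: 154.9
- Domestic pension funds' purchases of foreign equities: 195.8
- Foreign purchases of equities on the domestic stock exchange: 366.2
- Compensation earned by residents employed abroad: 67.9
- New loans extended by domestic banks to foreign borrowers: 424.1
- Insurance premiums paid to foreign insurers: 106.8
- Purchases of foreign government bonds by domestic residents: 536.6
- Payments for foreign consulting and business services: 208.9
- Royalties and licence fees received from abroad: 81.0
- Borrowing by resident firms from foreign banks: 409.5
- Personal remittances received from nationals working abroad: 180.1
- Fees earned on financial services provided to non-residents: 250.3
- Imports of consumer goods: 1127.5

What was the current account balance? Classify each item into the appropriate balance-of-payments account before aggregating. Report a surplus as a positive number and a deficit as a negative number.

Goods: 852.6 - 1127.5 = -274.9
Services: 250.3 + 81.0 - 106.8 - 208.9 + 119.4 = 135.0
Primary income: 67.9
Secondary income: 180.1 - 154.9 = 25.2
Current account = (-274.9) + 135.0 + 67.9 + 25.2 = -46.8
(Excluded from the current account — financial account: domestic pension funds' purchases of foreign equities 195.8, foreign purchases of equities on the domestic stock exchange 366.2, new loans extended by domestic banks to foreign borrowers 424.1, purchases of foreign government bonds by domestic residents 536.6, borrowing by resident firms from foreign banks 409.5.)

-46.8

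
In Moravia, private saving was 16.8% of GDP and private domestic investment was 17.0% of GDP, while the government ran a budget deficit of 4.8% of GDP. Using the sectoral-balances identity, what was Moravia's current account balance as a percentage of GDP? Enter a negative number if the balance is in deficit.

By the sectoral-balances identity, CA = (S_private - I) + (T - G).
Private balance = 16.8 - 17.0 = -0.2
Government balance (T - G) = -4.8
CA = -0.2 + (-4.8) = -5.0

-5.0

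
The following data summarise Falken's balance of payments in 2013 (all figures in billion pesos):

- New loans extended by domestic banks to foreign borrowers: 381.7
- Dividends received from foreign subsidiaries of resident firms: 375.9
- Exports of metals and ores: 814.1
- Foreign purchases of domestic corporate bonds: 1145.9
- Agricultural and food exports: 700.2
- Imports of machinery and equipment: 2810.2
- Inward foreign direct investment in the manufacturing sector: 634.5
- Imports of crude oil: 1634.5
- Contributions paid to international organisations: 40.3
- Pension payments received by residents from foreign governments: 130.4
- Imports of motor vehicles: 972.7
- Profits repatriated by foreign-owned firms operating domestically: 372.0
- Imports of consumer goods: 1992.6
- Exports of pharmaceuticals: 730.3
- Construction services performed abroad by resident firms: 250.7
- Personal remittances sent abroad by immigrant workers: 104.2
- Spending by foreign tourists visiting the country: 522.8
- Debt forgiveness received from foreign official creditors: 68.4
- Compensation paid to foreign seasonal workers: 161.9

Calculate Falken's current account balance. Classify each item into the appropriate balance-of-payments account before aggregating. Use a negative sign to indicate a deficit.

-4564.0

Goods: -2810.2 - 1634.5 + 730.3 - 972.7 - 1992.6 + 700.2 + 814.1 = -5165.4
Services: 250.7 + 522.8 = 773.5
Primary income: -161.9 + 375.9 - 372.0 = -158.0
Secondary income: -40.3 + 130.4 - 104.2 = -14.1
Current account = (-5165.4) + 773.5 + (-158.0) + (-14.1) = -4564.0
(Excluded from the current account — financial account: new loans extended by domestic banks to foreign borrowers 381.7, foreign purchases of domestic corporate bonds 1145.9, inward foreign direct investment in the manufacturing sector 634.5; capital account: debt forgiveness received from foreign official creditors 68.4.)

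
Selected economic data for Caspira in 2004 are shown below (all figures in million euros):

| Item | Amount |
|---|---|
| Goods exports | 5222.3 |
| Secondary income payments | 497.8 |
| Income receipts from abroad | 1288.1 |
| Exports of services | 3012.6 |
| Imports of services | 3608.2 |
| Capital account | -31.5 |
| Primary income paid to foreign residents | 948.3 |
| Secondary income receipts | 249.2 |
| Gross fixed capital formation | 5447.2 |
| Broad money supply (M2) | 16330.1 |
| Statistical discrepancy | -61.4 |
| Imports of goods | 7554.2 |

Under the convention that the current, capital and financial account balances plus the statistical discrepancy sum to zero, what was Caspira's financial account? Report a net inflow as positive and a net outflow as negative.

2929.2

Goods balance = 5222.3 - 7554.2 = -2331.9
Services balance = 3012.6 - 3608.2 = -595.6
Trade balance (goods + services) = -2331.9 + (-595.6) = -2927.5
Net primary income = 1288.1 - 948.3 = 339.8
Net secondary income = 249.2 - 497.8 = -248.6
Current account = -2927.5 + 339.8 + (-248.6) = -2836.3
Financial account = -(-2836.3 + (-31.5) + (-61.4)) = 2929.2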